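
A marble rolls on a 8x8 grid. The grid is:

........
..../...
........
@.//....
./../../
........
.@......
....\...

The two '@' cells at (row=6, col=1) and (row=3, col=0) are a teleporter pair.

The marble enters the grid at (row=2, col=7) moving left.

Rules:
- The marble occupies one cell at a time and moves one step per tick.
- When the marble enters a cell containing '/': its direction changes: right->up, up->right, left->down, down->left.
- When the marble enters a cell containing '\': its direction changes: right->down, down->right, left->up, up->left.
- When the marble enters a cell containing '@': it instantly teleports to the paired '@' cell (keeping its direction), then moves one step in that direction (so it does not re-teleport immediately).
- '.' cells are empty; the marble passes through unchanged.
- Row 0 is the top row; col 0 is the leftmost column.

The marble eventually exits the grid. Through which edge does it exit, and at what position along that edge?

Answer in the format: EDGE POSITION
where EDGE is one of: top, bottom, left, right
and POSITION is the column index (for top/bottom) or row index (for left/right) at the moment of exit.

Step 1: enter (2,7), '.' pass, move left to (2,6)
Step 2: enter (2,6), '.' pass, move left to (2,5)
Step 3: enter (2,5), '.' pass, move left to (2,4)
Step 4: enter (2,4), '.' pass, move left to (2,3)
Step 5: enter (2,3), '.' pass, move left to (2,2)
Step 6: enter (2,2), '.' pass, move left to (2,1)
Step 7: enter (2,1), '.' pass, move left to (2,0)
Step 8: enter (2,0), '.' pass, move left to (2,-1)
Step 9: at (2,-1) — EXIT via left edge, pos 2

Answer: left 2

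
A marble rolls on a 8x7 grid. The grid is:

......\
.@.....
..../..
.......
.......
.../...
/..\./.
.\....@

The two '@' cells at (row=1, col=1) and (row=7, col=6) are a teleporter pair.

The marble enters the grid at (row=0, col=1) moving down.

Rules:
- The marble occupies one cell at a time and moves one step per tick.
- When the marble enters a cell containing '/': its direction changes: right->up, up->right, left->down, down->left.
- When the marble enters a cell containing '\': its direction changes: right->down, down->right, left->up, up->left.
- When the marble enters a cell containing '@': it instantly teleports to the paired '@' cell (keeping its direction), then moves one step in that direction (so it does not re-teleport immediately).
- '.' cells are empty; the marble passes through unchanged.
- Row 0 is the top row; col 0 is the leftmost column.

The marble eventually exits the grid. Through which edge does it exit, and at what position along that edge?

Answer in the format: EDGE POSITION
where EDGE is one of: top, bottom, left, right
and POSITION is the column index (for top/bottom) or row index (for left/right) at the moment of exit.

Step 1: enter (0,1), '.' pass, move down to (1,1)
Step 2: enter (1,1), '@' teleport (1,1)->(7,6), also enter (7,6), move down to (8,6)
Step 3: at (8,6) — EXIT via bottom edge, pos 6

Answer: bottom 6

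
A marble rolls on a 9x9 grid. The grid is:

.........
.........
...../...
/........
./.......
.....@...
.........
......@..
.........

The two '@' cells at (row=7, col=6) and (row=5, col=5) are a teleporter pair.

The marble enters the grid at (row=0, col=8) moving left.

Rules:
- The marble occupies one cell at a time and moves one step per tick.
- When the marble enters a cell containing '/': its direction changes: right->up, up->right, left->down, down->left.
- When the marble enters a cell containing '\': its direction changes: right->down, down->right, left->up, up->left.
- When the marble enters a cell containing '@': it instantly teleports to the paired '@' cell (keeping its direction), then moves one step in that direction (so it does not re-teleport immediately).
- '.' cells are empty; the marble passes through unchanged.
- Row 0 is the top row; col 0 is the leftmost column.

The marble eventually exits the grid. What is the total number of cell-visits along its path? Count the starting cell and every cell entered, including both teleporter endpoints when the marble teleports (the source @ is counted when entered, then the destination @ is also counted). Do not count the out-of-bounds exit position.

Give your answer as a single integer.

Step 1: enter (0,8), '.' pass, move left to (0,7)
Step 2: enter (0,7), '.' pass, move left to (0,6)
Step 3: enter (0,6), '.' pass, move left to (0,5)
Step 4: enter (0,5), '.' pass, move left to (0,4)
Step 5: enter (0,4), '.' pass, move left to (0,3)
Step 6: enter (0,3), '.' pass, move left to (0,2)
Step 7: enter (0,2), '.' pass, move left to (0,1)
Step 8: enter (0,1), '.' pass, move left to (0,0)
Step 9: enter (0,0), '.' pass, move left to (0,-1)
Step 10: at (0,-1) — EXIT via left edge, pos 0
Path length (cell visits): 9

Answer: 9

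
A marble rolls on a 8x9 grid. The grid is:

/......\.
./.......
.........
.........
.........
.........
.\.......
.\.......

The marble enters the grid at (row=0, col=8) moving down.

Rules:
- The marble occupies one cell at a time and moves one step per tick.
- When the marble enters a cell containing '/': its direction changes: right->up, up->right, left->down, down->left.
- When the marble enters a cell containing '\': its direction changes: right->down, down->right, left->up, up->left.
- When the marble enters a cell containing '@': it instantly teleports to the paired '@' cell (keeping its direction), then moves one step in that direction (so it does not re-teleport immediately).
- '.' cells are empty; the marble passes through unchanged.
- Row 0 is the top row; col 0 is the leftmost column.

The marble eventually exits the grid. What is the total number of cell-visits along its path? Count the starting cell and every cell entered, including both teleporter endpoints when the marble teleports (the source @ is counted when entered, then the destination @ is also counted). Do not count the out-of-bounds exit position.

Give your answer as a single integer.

Step 1: enter (0,8), '.' pass, move down to (1,8)
Step 2: enter (1,8), '.' pass, move down to (2,8)
Step 3: enter (2,8), '.' pass, move down to (3,8)
Step 4: enter (3,8), '.' pass, move down to (4,8)
Step 5: enter (4,8), '.' pass, move down to (5,8)
Step 6: enter (5,8), '.' pass, move down to (6,8)
Step 7: enter (6,8), '.' pass, move down to (7,8)
Step 8: enter (7,8), '.' pass, move down to (8,8)
Step 9: at (8,8) — EXIT via bottom edge, pos 8
Path length (cell visits): 8

Answer: 8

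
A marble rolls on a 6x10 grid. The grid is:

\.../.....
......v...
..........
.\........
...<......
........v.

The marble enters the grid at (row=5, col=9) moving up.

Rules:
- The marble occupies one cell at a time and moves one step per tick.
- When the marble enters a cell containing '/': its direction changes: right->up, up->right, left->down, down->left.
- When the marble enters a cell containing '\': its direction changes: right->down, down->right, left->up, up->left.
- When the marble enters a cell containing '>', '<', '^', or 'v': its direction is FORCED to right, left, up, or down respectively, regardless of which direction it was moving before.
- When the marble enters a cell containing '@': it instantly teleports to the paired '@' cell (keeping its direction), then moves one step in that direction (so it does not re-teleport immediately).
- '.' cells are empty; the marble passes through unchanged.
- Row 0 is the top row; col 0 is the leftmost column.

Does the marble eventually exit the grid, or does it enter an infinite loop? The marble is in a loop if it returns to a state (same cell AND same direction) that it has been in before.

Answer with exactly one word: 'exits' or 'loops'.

Answer: exits

Derivation:
Step 1: enter (5,9), '.' pass, move up to (4,9)
Step 2: enter (4,9), '.' pass, move up to (3,9)
Step 3: enter (3,9), '.' pass, move up to (2,9)
Step 4: enter (2,9), '.' pass, move up to (1,9)
Step 5: enter (1,9), '.' pass, move up to (0,9)
Step 6: enter (0,9), '.' pass, move up to (-1,9)
Step 7: at (-1,9) — EXIT via top edge, pos 9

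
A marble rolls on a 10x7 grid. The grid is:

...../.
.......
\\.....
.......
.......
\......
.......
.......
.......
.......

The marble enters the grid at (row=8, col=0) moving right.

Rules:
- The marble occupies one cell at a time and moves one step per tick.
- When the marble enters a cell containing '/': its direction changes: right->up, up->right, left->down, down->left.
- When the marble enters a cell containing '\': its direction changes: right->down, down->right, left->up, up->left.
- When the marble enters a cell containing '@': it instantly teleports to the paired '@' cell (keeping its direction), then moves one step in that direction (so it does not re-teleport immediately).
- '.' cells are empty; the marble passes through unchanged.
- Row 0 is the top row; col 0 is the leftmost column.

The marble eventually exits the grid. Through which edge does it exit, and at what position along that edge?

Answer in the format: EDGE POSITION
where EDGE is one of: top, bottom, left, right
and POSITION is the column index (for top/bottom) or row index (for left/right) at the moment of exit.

Step 1: enter (8,0), '.' pass, move right to (8,1)
Step 2: enter (8,1), '.' pass, move right to (8,2)
Step 3: enter (8,2), '.' pass, move right to (8,3)
Step 4: enter (8,3), '.' pass, move right to (8,4)
Step 5: enter (8,4), '.' pass, move right to (8,5)
Step 6: enter (8,5), '.' pass, move right to (8,6)
Step 7: enter (8,6), '.' pass, move right to (8,7)
Step 8: at (8,7) — EXIT via right edge, pos 8

Answer: right 8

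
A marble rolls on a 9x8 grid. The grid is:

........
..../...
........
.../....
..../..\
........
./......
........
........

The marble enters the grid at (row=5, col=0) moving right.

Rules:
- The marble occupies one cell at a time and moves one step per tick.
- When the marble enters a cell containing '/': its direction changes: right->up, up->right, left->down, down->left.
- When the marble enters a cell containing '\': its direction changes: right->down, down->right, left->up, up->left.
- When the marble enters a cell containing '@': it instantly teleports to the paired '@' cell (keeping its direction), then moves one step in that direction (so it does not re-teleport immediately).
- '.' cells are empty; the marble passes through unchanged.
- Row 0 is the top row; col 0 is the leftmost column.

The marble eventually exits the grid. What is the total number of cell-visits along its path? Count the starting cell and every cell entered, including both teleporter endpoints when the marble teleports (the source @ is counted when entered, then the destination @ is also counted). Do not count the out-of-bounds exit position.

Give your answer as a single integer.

Step 1: enter (5,0), '.' pass, move right to (5,1)
Step 2: enter (5,1), '.' pass, move right to (5,2)
Step 3: enter (5,2), '.' pass, move right to (5,3)
Step 4: enter (5,3), '.' pass, move right to (5,4)
Step 5: enter (5,4), '.' pass, move right to (5,5)
Step 6: enter (5,5), '.' pass, move right to (5,6)
Step 7: enter (5,6), '.' pass, move right to (5,7)
Step 8: enter (5,7), '.' pass, move right to (5,8)
Step 9: at (5,8) — EXIT via right edge, pos 5
Path length (cell visits): 8

Answer: 8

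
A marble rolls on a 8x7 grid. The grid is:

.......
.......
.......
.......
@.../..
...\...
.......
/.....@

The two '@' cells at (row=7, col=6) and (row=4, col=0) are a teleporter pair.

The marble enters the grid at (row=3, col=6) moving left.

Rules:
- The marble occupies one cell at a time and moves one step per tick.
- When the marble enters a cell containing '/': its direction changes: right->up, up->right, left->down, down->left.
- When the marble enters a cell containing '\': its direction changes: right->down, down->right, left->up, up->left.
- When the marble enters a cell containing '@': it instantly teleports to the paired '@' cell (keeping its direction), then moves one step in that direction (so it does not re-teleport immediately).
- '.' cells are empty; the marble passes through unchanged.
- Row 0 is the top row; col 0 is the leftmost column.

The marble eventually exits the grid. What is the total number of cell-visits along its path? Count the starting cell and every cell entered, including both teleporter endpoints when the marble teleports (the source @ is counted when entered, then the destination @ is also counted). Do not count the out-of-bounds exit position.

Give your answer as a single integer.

Step 1: enter (3,6), '.' pass, move left to (3,5)
Step 2: enter (3,5), '.' pass, move left to (3,4)
Step 3: enter (3,4), '.' pass, move left to (3,3)
Step 4: enter (3,3), '.' pass, move left to (3,2)
Step 5: enter (3,2), '.' pass, move left to (3,1)
Step 6: enter (3,1), '.' pass, move left to (3,0)
Step 7: enter (3,0), '.' pass, move left to (3,-1)
Step 8: at (3,-1) — EXIT via left edge, pos 3
Path length (cell visits): 7

Answer: 7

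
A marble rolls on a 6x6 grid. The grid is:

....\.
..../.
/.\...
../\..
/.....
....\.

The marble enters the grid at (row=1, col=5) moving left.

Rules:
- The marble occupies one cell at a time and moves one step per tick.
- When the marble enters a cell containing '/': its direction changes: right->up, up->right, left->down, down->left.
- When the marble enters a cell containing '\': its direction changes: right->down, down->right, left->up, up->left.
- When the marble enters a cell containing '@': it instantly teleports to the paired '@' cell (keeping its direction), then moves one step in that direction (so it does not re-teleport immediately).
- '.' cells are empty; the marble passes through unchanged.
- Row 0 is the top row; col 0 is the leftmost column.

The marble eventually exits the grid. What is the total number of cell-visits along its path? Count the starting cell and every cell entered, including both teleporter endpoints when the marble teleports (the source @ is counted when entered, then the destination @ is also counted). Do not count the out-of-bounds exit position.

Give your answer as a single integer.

Answer: 7

Derivation:
Step 1: enter (1,5), '.' pass, move left to (1,4)
Step 2: enter (1,4), '/' deflects left->down, move down to (2,4)
Step 3: enter (2,4), '.' pass, move down to (3,4)
Step 4: enter (3,4), '.' pass, move down to (4,4)
Step 5: enter (4,4), '.' pass, move down to (5,4)
Step 6: enter (5,4), '\' deflects down->right, move right to (5,5)
Step 7: enter (5,5), '.' pass, move right to (5,6)
Step 8: at (5,6) — EXIT via right edge, pos 5
Path length (cell visits): 7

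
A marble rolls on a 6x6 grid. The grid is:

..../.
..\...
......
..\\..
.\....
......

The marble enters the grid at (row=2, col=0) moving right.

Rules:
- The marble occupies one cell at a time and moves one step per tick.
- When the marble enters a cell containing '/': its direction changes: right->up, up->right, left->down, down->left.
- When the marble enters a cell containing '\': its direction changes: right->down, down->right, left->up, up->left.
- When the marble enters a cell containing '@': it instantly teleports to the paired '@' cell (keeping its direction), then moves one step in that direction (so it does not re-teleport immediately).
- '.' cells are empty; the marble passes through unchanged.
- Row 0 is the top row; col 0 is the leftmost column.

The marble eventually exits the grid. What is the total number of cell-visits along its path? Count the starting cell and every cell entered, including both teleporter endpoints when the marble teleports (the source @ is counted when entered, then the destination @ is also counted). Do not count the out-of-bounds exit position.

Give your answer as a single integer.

Answer: 6

Derivation:
Step 1: enter (2,0), '.' pass, move right to (2,1)
Step 2: enter (2,1), '.' pass, move right to (2,2)
Step 3: enter (2,2), '.' pass, move right to (2,3)
Step 4: enter (2,3), '.' pass, move right to (2,4)
Step 5: enter (2,4), '.' pass, move right to (2,5)
Step 6: enter (2,5), '.' pass, move right to (2,6)
Step 7: at (2,6) — EXIT via right edge, pos 2
Path length (cell visits): 6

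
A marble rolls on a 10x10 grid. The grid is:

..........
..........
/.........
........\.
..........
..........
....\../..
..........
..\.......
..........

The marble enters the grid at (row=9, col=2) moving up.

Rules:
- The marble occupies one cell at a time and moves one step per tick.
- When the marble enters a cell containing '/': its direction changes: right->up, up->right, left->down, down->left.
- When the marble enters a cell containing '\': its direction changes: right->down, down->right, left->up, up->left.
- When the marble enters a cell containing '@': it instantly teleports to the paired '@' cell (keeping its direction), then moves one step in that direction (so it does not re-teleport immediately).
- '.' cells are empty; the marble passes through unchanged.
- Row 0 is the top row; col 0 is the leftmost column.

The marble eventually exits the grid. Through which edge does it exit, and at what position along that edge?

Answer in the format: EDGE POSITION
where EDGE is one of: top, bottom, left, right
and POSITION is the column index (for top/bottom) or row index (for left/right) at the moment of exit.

Step 1: enter (9,2), '.' pass, move up to (8,2)
Step 2: enter (8,2), '\' deflects up->left, move left to (8,1)
Step 3: enter (8,1), '.' pass, move left to (8,0)
Step 4: enter (8,0), '.' pass, move left to (8,-1)
Step 5: at (8,-1) — EXIT via left edge, pos 8

Answer: left 8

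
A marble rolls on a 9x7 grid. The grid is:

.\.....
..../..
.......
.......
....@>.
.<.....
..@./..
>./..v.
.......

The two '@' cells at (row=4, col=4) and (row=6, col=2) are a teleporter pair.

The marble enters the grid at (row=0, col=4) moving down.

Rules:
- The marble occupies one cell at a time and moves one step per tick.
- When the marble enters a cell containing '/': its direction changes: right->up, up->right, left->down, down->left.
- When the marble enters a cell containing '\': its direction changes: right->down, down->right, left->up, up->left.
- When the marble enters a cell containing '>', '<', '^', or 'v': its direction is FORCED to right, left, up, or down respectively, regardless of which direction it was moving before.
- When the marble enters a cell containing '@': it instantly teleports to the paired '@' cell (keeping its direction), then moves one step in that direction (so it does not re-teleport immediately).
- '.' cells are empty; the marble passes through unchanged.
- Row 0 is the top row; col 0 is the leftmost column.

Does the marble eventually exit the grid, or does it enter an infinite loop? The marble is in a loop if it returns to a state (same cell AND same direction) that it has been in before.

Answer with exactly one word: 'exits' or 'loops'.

Step 1: enter (0,4), '.' pass, move down to (1,4)
Step 2: enter (1,4), '/' deflects down->left, move left to (1,3)
Step 3: enter (1,3), '.' pass, move left to (1,2)
Step 4: enter (1,2), '.' pass, move left to (1,1)
Step 5: enter (1,1), '.' pass, move left to (1,0)
Step 6: enter (1,0), '.' pass, move left to (1,-1)
Step 7: at (1,-1) — EXIT via left edge, pos 1

Answer: exits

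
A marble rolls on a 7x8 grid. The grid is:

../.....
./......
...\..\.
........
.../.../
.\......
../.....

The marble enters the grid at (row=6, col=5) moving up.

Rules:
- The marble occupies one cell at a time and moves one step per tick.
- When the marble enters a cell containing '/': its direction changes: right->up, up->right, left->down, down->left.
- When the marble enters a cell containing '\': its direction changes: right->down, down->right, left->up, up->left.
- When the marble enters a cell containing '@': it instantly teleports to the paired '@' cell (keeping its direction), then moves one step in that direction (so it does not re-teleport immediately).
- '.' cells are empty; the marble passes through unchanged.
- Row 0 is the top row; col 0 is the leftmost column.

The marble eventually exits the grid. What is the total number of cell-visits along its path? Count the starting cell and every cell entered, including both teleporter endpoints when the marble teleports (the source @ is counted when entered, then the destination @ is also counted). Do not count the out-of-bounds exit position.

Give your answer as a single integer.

Step 1: enter (6,5), '.' pass, move up to (5,5)
Step 2: enter (5,5), '.' pass, move up to (4,5)
Step 3: enter (4,5), '.' pass, move up to (3,5)
Step 4: enter (3,5), '.' pass, move up to (2,5)
Step 5: enter (2,5), '.' pass, move up to (1,5)
Step 6: enter (1,5), '.' pass, move up to (0,5)
Step 7: enter (0,5), '.' pass, move up to (-1,5)
Step 8: at (-1,5) — EXIT via top edge, pos 5
Path length (cell visits): 7

Answer: 7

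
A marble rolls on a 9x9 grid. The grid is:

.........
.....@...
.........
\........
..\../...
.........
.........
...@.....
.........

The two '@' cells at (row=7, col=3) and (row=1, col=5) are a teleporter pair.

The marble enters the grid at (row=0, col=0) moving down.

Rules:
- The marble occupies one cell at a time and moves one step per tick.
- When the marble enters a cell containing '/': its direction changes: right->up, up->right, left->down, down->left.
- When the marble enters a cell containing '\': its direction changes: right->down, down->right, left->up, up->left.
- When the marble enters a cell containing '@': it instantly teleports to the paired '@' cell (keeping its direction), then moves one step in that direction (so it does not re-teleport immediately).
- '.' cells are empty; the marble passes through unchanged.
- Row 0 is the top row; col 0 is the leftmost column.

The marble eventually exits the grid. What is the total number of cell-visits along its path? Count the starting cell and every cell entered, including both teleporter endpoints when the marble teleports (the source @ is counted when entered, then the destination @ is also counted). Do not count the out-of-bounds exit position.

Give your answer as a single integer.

Step 1: enter (0,0), '.' pass, move down to (1,0)
Step 2: enter (1,0), '.' pass, move down to (2,0)
Step 3: enter (2,0), '.' pass, move down to (3,0)
Step 4: enter (3,0), '\' deflects down->right, move right to (3,1)
Step 5: enter (3,1), '.' pass, move right to (3,2)
Step 6: enter (3,2), '.' pass, move right to (3,3)
Step 7: enter (3,3), '.' pass, move right to (3,4)
Step 8: enter (3,4), '.' pass, move right to (3,5)
Step 9: enter (3,5), '.' pass, move right to (3,6)
Step 10: enter (3,6), '.' pass, move right to (3,7)
Step 11: enter (3,7), '.' pass, move right to (3,8)
Step 12: enter (3,8), '.' pass, move right to (3,9)
Step 13: at (3,9) — EXIT via right edge, pos 3
Path length (cell visits): 12

Answer: 12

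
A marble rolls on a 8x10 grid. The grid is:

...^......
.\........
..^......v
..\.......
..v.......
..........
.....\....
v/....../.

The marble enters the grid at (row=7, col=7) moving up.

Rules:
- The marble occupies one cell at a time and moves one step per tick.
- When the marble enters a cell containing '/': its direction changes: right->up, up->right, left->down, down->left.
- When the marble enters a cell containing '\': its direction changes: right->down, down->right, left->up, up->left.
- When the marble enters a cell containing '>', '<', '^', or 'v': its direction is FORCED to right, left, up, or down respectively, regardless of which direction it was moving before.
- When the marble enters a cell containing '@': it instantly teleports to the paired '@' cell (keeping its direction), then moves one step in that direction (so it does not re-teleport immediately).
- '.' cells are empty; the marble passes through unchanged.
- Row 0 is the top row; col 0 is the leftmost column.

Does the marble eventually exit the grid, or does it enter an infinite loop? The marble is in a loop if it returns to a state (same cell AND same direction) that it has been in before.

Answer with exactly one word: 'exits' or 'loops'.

Answer: exits

Derivation:
Step 1: enter (7,7), '.' pass, move up to (6,7)
Step 2: enter (6,7), '.' pass, move up to (5,7)
Step 3: enter (5,7), '.' pass, move up to (4,7)
Step 4: enter (4,7), '.' pass, move up to (3,7)
Step 5: enter (3,7), '.' pass, move up to (2,7)
Step 6: enter (2,7), '.' pass, move up to (1,7)
Step 7: enter (1,7), '.' pass, move up to (0,7)
Step 8: enter (0,7), '.' pass, move up to (-1,7)
Step 9: at (-1,7) — EXIT via top edge, pos 7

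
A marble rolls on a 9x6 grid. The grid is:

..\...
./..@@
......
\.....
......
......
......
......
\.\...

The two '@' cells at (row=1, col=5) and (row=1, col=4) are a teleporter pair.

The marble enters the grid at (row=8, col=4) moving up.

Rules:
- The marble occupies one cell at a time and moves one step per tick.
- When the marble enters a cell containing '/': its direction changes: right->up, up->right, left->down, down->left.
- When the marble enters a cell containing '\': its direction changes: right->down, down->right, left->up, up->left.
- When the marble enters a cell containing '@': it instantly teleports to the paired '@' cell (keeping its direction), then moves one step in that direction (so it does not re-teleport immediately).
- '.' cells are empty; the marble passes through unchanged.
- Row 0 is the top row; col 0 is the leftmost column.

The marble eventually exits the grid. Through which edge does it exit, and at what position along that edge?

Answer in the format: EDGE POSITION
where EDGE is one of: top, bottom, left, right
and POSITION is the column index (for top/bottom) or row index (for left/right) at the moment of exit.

Answer: top 5

Derivation:
Step 1: enter (8,4), '.' pass, move up to (7,4)
Step 2: enter (7,4), '.' pass, move up to (6,4)
Step 3: enter (6,4), '.' pass, move up to (5,4)
Step 4: enter (5,4), '.' pass, move up to (4,4)
Step 5: enter (4,4), '.' pass, move up to (3,4)
Step 6: enter (3,4), '.' pass, move up to (2,4)
Step 7: enter (2,4), '.' pass, move up to (1,4)
Step 8: enter (1,4), '@' teleport (1,4)->(1,5), also enter (1,5), move up to (0,5)
Step 9: enter (0,5), '.' pass, move up to (-1,5)
Step 10: at (-1,5) — EXIT via top edge, pos 5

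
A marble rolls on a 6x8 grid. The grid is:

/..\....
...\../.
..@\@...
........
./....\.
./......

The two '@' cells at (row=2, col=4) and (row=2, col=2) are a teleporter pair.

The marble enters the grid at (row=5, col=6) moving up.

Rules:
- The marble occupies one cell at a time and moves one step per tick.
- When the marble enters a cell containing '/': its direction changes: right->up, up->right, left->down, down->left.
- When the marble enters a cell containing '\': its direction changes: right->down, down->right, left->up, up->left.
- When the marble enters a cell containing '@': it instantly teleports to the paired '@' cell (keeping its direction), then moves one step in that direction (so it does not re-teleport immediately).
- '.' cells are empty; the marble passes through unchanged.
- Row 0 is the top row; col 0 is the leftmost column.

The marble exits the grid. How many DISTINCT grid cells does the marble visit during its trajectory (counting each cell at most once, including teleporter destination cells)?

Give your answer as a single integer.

Step 1: enter (5,6), '.' pass, move up to (4,6)
Step 2: enter (4,6), '\' deflects up->left, move left to (4,5)
Step 3: enter (4,5), '.' pass, move left to (4,4)
Step 4: enter (4,4), '.' pass, move left to (4,3)
Step 5: enter (4,3), '.' pass, move left to (4,2)
Step 6: enter (4,2), '.' pass, move left to (4,1)
Step 7: enter (4,1), '/' deflects left->down, move down to (5,1)
Step 8: enter (5,1), '/' deflects down->left, move left to (5,0)
Step 9: enter (5,0), '.' pass, move left to (5,-1)
Step 10: at (5,-1) — EXIT via left edge, pos 5
Distinct cells visited: 9 (path length 9)

Answer: 9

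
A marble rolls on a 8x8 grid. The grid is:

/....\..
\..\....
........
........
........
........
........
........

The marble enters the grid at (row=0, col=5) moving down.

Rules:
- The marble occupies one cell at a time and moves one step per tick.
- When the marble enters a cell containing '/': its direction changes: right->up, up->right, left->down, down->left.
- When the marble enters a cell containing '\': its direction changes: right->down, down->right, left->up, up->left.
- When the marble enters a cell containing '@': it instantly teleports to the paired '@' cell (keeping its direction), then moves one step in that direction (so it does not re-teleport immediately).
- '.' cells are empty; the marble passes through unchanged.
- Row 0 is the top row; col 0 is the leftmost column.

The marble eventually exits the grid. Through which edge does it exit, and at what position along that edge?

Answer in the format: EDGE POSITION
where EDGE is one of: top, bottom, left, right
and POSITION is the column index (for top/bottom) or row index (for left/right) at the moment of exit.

Step 1: enter (0,5), '\' deflects down->right, move right to (0,6)
Step 2: enter (0,6), '.' pass, move right to (0,7)
Step 3: enter (0,7), '.' pass, move right to (0,8)
Step 4: at (0,8) — EXIT via right edge, pos 0

Answer: right 0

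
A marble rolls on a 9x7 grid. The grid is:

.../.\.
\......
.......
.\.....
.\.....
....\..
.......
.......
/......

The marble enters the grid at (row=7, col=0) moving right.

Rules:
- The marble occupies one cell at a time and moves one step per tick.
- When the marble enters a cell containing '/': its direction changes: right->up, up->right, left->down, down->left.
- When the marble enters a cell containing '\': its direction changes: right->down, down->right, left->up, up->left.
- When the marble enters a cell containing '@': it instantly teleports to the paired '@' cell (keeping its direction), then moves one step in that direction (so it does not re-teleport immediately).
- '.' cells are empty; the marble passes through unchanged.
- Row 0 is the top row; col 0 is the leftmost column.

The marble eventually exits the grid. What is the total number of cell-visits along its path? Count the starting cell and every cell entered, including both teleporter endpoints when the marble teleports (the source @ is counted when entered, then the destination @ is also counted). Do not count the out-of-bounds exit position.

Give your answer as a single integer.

Answer: 7

Derivation:
Step 1: enter (7,0), '.' pass, move right to (7,1)
Step 2: enter (7,1), '.' pass, move right to (7,2)
Step 3: enter (7,2), '.' pass, move right to (7,3)
Step 4: enter (7,3), '.' pass, move right to (7,4)
Step 5: enter (7,4), '.' pass, move right to (7,5)
Step 6: enter (7,5), '.' pass, move right to (7,6)
Step 7: enter (7,6), '.' pass, move right to (7,7)
Step 8: at (7,7) — EXIT via right edge, pos 7
Path length (cell visits): 7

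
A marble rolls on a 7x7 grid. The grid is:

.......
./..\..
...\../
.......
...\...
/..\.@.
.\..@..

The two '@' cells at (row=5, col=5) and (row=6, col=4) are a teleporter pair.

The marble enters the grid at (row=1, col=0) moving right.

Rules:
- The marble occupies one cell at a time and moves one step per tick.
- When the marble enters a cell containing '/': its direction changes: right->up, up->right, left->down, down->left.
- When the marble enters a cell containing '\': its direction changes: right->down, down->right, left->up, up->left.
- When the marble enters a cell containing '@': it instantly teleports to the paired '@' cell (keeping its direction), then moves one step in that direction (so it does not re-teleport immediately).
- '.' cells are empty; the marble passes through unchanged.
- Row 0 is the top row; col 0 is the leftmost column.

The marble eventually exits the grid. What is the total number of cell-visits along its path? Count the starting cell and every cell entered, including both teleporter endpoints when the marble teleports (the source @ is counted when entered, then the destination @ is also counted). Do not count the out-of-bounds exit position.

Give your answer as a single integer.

Answer: 3

Derivation:
Step 1: enter (1,0), '.' pass, move right to (1,1)
Step 2: enter (1,1), '/' deflects right->up, move up to (0,1)
Step 3: enter (0,1), '.' pass, move up to (-1,1)
Step 4: at (-1,1) — EXIT via top edge, pos 1
Path length (cell visits): 3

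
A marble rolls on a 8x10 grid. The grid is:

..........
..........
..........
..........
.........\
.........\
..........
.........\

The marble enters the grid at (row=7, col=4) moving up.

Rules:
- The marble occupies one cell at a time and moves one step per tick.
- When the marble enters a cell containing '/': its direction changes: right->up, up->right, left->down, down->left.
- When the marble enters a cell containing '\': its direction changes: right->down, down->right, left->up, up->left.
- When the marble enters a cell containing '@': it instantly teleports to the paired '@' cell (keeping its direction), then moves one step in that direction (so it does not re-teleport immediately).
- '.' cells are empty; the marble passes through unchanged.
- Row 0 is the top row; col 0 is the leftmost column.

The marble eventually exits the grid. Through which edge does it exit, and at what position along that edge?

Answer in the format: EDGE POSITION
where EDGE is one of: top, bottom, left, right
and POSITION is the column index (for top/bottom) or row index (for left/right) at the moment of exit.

Answer: top 4

Derivation:
Step 1: enter (7,4), '.' pass, move up to (6,4)
Step 2: enter (6,4), '.' pass, move up to (5,4)
Step 3: enter (5,4), '.' pass, move up to (4,4)
Step 4: enter (4,4), '.' pass, move up to (3,4)
Step 5: enter (3,4), '.' pass, move up to (2,4)
Step 6: enter (2,4), '.' pass, move up to (1,4)
Step 7: enter (1,4), '.' pass, move up to (0,4)
Step 8: enter (0,4), '.' pass, move up to (-1,4)
Step 9: at (-1,4) — EXIT via top edge, pos 4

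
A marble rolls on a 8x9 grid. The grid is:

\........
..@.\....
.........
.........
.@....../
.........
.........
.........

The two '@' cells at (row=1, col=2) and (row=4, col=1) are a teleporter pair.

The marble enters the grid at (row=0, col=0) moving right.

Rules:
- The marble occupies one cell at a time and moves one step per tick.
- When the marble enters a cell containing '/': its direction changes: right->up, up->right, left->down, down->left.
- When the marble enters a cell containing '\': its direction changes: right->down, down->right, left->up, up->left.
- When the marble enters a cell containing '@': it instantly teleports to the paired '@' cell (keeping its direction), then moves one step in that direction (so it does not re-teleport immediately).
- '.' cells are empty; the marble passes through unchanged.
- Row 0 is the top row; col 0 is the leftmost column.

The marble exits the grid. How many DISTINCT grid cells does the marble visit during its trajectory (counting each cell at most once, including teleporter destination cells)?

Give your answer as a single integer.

Step 1: enter (0,0), '\' deflects right->down, move down to (1,0)
Step 2: enter (1,0), '.' pass, move down to (2,0)
Step 3: enter (2,0), '.' pass, move down to (3,0)
Step 4: enter (3,0), '.' pass, move down to (4,0)
Step 5: enter (4,0), '.' pass, move down to (5,0)
Step 6: enter (5,0), '.' pass, move down to (6,0)
Step 7: enter (6,0), '.' pass, move down to (7,0)
Step 8: enter (7,0), '.' pass, move down to (8,0)
Step 9: at (8,0) — EXIT via bottom edge, pos 0
Distinct cells visited: 8 (path length 8)

Answer: 8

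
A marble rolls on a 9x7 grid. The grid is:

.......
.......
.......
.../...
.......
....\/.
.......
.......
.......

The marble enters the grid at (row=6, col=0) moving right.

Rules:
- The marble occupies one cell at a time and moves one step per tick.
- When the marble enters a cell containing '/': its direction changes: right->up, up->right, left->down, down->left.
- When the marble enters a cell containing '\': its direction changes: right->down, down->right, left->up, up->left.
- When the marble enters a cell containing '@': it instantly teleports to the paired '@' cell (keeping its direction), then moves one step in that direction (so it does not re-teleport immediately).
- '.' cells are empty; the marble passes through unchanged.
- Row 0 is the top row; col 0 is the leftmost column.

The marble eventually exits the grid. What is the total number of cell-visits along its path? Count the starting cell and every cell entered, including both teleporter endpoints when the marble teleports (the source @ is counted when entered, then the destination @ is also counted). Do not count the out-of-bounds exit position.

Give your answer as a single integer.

Step 1: enter (6,0), '.' pass, move right to (6,1)
Step 2: enter (6,1), '.' pass, move right to (6,2)
Step 3: enter (6,2), '.' pass, move right to (6,3)
Step 4: enter (6,3), '.' pass, move right to (6,4)
Step 5: enter (6,4), '.' pass, move right to (6,5)
Step 6: enter (6,5), '.' pass, move right to (6,6)
Step 7: enter (6,6), '.' pass, move right to (6,7)
Step 8: at (6,7) — EXIT via right edge, pos 6
Path length (cell visits): 7

Answer: 7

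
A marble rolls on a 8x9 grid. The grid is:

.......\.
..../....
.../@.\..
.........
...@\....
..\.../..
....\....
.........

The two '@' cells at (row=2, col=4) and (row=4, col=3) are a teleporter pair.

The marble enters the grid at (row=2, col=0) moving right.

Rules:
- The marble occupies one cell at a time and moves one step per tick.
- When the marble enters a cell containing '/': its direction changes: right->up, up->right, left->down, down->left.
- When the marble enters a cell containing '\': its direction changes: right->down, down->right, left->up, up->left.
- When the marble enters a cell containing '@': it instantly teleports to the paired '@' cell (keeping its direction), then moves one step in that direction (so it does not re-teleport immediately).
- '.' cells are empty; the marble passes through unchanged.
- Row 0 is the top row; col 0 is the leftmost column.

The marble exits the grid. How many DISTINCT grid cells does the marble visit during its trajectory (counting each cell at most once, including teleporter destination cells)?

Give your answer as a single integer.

Answer: 6

Derivation:
Step 1: enter (2,0), '.' pass, move right to (2,1)
Step 2: enter (2,1), '.' pass, move right to (2,2)
Step 3: enter (2,2), '.' pass, move right to (2,3)
Step 4: enter (2,3), '/' deflects right->up, move up to (1,3)
Step 5: enter (1,3), '.' pass, move up to (0,3)
Step 6: enter (0,3), '.' pass, move up to (-1,3)
Step 7: at (-1,3) — EXIT via top edge, pos 3
Distinct cells visited: 6 (path length 6)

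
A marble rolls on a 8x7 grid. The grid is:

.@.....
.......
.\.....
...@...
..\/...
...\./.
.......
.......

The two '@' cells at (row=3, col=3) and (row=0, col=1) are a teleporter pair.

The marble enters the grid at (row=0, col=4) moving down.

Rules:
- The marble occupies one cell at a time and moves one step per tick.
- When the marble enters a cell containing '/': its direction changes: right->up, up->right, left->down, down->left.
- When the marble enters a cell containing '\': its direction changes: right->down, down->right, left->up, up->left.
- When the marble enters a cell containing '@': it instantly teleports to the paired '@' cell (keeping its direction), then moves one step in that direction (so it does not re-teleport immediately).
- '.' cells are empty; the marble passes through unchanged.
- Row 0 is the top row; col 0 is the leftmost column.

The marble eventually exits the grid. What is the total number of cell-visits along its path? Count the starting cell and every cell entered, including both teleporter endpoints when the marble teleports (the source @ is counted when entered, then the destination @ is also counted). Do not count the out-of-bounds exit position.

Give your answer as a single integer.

Answer: 8

Derivation:
Step 1: enter (0,4), '.' pass, move down to (1,4)
Step 2: enter (1,4), '.' pass, move down to (2,4)
Step 3: enter (2,4), '.' pass, move down to (3,4)
Step 4: enter (3,4), '.' pass, move down to (4,4)
Step 5: enter (4,4), '.' pass, move down to (5,4)
Step 6: enter (5,4), '.' pass, move down to (6,4)
Step 7: enter (6,4), '.' pass, move down to (7,4)
Step 8: enter (7,4), '.' pass, move down to (8,4)
Step 9: at (8,4) — EXIT via bottom edge, pos 4
Path length (cell visits): 8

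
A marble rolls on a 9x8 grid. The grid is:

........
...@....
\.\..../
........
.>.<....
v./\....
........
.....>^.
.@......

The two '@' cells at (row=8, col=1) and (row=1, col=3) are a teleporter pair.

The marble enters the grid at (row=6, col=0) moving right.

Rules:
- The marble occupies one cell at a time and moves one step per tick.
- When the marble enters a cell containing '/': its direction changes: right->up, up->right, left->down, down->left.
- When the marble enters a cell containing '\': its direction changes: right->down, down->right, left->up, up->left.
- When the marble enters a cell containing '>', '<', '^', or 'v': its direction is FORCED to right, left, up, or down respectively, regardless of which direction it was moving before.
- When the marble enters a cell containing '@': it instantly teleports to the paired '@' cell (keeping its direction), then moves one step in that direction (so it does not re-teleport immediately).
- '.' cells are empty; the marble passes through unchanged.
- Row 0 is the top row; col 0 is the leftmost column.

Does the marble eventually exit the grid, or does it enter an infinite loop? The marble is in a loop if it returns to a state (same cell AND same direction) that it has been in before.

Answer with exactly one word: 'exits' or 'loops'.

Step 1: enter (6,0), '.' pass, move right to (6,1)
Step 2: enter (6,1), '.' pass, move right to (6,2)
Step 3: enter (6,2), '.' pass, move right to (6,3)
Step 4: enter (6,3), '.' pass, move right to (6,4)
Step 5: enter (6,4), '.' pass, move right to (6,5)
Step 6: enter (6,5), '.' pass, move right to (6,6)
Step 7: enter (6,6), '.' pass, move right to (6,7)
Step 8: enter (6,7), '.' pass, move right to (6,8)
Step 9: at (6,8) — EXIT via right edge, pos 6

Answer: exits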